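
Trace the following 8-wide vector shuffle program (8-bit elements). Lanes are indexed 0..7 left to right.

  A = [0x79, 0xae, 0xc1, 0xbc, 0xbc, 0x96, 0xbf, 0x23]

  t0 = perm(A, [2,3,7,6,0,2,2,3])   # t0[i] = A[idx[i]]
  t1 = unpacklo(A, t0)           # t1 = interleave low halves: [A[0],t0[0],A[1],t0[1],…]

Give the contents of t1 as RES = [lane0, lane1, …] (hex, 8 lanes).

→ t0 |c1|bc|23|bf|79|c1|c1|bc|
→ t1 |79|c1|ae|bc|c1|23|bc|bf|

RES = [ 0x79  0xc1  0xae  0xbc  0xc1  0x23  0xbc  0xbf ]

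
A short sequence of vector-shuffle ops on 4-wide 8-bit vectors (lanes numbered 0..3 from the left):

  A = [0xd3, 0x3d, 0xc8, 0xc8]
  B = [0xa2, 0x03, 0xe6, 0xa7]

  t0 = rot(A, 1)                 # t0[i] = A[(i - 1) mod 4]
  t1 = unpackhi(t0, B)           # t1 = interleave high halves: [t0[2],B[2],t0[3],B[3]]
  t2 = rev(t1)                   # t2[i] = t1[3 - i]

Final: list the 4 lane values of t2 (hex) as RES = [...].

RES = [ 0xa7  0xc8  0xe6  0x3d ]

→ t0 |c8|d3|3d|c8|
→ t1 |3d|e6|c8|a7|
→ t2 |a7|c8|e6|3d|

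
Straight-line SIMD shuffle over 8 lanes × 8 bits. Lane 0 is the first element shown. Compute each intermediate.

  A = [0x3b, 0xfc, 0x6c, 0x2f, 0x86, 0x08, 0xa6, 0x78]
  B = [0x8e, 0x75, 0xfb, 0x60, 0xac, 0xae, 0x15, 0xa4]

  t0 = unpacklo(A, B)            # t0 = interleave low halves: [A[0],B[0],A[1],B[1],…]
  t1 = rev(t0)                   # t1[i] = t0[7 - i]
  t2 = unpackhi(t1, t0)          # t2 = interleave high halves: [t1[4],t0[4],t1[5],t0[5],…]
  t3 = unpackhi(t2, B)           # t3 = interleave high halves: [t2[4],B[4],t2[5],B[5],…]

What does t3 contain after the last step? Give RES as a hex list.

  t0: 3b 8e fc 75 6c fb 2f 60
  t1: 60 2f fb 6c 75 fc 8e 3b
  t2: 75 6c fc fb 8e 2f 3b 60
  t3: 8e ac 2f ae 3b 15 60 a4

RES = [ 0x8e  0xac  0x2f  0xae  0x3b  0x15  0x60  0xa4 ]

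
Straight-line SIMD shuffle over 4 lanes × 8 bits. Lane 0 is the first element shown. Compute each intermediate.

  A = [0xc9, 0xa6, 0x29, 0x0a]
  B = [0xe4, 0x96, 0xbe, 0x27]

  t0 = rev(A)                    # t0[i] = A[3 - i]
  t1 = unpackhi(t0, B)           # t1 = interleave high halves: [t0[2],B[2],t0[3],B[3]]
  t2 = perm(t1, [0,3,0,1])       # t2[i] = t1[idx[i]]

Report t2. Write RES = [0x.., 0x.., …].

t0 = [0x0a, 0x29, 0xa6, 0xc9]
t1 = [0xa6, 0xbe, 0xc9, 0x27]
t2 = [0xa6, 0x27, 0xa6, 0xbe]

RES = [0xa6, 0x27, 0xa6, 0xbe]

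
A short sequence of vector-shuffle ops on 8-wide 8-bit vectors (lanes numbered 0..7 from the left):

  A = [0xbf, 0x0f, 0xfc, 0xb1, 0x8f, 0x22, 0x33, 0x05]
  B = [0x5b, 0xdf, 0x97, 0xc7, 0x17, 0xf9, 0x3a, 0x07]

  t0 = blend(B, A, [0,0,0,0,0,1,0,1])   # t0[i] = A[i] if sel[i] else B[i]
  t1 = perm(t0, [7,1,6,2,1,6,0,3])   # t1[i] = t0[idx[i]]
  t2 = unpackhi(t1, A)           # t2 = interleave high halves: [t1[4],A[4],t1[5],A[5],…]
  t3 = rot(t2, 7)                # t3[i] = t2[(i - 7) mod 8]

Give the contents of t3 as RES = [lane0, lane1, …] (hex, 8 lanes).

  t0: 5b df 97 c7 17 22 3a 05
  t1: 05 df 3a 97 df 3a 5b c7
  t2: df 8f 3a 22 5b 33 c7 05
  t3: 8f 3a 22 5b 33 c7 05 df

RES = [ 0x8f  0x3a  0x22  0x5b  0x33  0xc7  0x05  0xdf ]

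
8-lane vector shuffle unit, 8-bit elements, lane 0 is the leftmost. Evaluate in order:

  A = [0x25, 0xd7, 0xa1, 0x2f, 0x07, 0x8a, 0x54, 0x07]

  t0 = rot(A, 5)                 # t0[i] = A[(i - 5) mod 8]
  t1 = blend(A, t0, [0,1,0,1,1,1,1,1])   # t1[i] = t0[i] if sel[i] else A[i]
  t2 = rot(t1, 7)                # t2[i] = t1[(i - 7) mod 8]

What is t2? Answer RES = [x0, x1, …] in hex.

RES = [ 0x07  0xa1  0x54  0x07  0x25  0xd7  0xa1  0x25 ]

  t0: 2f 07 8a 54 07 25 d7 a1
  t1: 25 07 a1 54 07 25 d7 a1
  t2: 07 a1 54 07 25 d7 a1 25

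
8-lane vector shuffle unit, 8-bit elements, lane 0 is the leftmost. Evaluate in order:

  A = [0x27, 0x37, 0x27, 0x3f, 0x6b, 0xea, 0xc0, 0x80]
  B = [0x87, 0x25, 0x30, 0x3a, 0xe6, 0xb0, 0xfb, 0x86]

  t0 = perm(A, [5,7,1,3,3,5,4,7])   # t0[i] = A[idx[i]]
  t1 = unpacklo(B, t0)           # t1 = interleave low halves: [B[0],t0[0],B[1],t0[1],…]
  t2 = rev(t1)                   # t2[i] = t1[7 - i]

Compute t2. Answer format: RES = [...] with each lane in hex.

RES = [ 0x3f  0x3a  0x37  0x30  0x80  0x25  0xea  0x87 ]

  t0: ea 80 37 3f 3f ea 6b 80
  t1: 87 ea 25 80 30 37 3a 3f
  t2: 3f 3a 37 30 80 25 ea 87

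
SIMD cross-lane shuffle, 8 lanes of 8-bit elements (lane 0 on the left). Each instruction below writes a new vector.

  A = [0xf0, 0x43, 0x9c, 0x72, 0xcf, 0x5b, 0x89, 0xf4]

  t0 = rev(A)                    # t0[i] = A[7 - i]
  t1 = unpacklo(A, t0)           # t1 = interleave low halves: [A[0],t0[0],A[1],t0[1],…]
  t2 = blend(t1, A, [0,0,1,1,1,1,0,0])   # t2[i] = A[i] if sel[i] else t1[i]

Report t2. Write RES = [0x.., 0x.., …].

t0 = [0xf4, 0x89, 0x5b, 0xcf, 0x72, 0x9c, 0x43, 0xf0]
t1 = [0xf0, 0xf4, 0x43, 0x89, 0x9c, 0x5b, 0x72, 0xcf]
t2 = [0xf0, 0xf4, 0x9c, 0x72, 0xcf, 0x5b, 0x72, 0xcf]

RES = [0xf0, 0xf4, 0x9c, 0x72, 0xcf, 0x5b, 0x72, 0xcf]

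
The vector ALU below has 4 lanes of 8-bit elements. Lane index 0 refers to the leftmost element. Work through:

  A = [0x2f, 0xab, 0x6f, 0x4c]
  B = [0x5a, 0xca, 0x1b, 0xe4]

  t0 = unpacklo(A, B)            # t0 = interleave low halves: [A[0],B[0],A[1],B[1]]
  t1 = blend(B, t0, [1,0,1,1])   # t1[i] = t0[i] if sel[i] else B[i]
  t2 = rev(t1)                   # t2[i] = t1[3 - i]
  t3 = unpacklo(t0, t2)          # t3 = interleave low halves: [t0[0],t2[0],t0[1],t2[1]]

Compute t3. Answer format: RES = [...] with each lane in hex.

RES = [0x2f, 0xca, 0x5a, 0xab]

→ t0 |2f|5a|ab|ca|
→ t1 |2f|ca|ab|ca|
→ t2 |ca|ab|ca|2f|
→ t3 |2f|ca|5a|ab|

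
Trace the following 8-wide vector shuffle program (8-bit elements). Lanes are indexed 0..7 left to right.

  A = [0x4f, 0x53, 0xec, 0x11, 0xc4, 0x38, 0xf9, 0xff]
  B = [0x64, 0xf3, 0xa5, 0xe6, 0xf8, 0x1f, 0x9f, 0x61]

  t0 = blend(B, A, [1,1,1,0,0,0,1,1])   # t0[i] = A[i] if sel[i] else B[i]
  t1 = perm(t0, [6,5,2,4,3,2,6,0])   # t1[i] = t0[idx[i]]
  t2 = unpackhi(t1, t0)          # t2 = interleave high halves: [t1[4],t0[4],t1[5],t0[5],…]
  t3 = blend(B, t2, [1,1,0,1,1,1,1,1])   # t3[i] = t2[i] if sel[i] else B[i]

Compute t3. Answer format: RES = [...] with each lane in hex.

  t0: 4f 53 ec e6 f8 1f f9 ff
  t1: f9 1f ec f8 e6 ec f9 4f
  t2: e6 f8 ec 1f f9 f9 4f ff
  t3: e6 f8 a5 1f f9 f9 4f ff

RES = [ 0xe6  0xf8  0xa5  0x1f  0xf9  0xf9  0x4f  0xff ]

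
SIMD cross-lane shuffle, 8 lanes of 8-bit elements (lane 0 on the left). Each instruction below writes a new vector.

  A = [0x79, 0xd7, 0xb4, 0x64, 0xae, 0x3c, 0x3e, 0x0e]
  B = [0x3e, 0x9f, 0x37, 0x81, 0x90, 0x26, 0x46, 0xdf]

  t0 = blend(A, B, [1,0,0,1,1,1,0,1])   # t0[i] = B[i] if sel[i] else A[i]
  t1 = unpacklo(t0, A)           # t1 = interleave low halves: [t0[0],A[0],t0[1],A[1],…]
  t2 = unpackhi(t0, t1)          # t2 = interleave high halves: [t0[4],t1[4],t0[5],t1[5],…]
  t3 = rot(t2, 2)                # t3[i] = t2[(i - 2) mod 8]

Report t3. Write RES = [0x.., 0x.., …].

RES = [ 0xdf  0x64  0x90  0xb4  0x26  0xb4  0x3e  0x81 ]

→ t0 |3e|d7|b4|81|90|26|3e|df|
→ t1 |3e|79|d7|d7|b4|b4|81|64|
→ t2 |90|b4|26|b4|3e|81|df|64|
→ t3 |df|64|90|b4|26|b4|3e|81|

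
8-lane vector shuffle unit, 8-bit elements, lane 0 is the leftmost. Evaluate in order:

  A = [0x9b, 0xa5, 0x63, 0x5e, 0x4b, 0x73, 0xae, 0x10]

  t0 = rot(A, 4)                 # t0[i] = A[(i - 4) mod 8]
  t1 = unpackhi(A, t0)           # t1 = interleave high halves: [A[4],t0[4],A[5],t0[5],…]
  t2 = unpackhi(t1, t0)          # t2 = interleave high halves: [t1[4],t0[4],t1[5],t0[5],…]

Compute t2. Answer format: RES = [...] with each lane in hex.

RES = [ 0xae  0x9b  0x63  0xa5  0x10  0x63  0x5e  0x5e ]

t0 = [0x4b, 0x73, 0xae, 0x10, 0x9b, 0xa5, 0x63, 0x5e]
t1 = [0x4b, 0x9b, 0x73, 0xa5, 0xae, 0x63, 0x10, 0x5e]
t2 = [0xae, 0x9b, 0x63, 0xa5, 0x10, 0x63, 0x5e, 0x5e]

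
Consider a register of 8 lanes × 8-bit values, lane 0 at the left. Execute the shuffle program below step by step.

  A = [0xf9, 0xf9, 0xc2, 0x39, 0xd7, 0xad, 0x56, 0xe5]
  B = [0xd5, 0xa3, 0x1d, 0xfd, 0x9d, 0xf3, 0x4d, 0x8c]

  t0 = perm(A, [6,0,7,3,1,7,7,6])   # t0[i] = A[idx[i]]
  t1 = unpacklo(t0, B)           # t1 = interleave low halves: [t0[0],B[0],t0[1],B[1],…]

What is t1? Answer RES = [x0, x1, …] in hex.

  t0: 56 f9 e5 39 f9 e5 e5 56
  t1: 56 d5 f9 a3 e5 1d 39 fd

RES = [ 0x56  0xd5  0xf9  0xa3  0xe5  0x1d  0x39  0xfd ]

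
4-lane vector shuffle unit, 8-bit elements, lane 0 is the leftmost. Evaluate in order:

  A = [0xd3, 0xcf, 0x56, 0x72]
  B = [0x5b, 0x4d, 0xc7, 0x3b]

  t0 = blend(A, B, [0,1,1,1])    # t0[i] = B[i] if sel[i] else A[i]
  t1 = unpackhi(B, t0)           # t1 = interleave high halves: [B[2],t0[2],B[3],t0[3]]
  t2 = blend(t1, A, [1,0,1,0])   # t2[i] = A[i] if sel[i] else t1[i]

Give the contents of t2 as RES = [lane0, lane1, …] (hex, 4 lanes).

t0 = [0xd3, 0x4d, 0xc7, 0x3b]
t1 = [0xc7, 0xc7, 0x3b, 0x3b]
t2 = [0xd3, 0xc7, 0x56, 0x3b]

RES = [ 0xd3  0xc7  0x56  0x3b ]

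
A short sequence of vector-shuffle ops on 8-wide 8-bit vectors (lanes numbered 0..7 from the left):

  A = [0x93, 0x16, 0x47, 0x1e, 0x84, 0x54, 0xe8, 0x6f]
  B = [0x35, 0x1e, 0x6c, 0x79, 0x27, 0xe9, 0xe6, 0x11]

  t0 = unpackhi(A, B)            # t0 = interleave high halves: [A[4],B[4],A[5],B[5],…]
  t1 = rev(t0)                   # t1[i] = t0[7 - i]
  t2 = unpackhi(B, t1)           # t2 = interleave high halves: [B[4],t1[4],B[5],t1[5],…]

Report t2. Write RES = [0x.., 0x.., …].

RES = [0x27, 0xe9, 0xe9, 0x54, 0xe6, 0x27, 0x11, 0x84]

→ t0 |84|27|54|e9|e8|e6|6f|11|
→ t1 |11|6f|e6|e8|e9|54|27|84|
→ t2 |27|e9|e9|54|e6|27|11|84|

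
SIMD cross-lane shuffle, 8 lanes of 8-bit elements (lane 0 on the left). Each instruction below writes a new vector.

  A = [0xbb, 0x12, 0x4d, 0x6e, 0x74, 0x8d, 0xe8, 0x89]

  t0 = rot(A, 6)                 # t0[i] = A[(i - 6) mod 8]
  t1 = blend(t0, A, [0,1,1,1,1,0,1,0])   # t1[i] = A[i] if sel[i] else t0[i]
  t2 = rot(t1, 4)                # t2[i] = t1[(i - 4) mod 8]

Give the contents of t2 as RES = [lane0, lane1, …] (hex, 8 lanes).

RES = [ 0x74  0x89  0xe8  0x12  0x4d  0x12  0x4d  0x6e ]

→ t0 |4d|6e|74|8d|e8|89|bb|12|
→ t1 |4d|12|4d|6e|74|89|e8|12|
→ t2 |74|89|e8|12|4d|12|4d|6e|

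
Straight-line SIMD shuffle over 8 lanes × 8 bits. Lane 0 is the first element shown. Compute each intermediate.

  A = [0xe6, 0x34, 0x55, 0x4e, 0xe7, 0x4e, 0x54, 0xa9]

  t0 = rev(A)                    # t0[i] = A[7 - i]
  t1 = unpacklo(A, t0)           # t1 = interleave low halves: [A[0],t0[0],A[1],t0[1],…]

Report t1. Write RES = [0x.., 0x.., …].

RES = [ 0xe6  0xa9  0x34  0x54  0x55  0x4e  0x4e  0xe7 ]

  t0: a9 54 4e e7 4e 55 34 e6
  t1: e6 a9 34 54 55 4e 4e e7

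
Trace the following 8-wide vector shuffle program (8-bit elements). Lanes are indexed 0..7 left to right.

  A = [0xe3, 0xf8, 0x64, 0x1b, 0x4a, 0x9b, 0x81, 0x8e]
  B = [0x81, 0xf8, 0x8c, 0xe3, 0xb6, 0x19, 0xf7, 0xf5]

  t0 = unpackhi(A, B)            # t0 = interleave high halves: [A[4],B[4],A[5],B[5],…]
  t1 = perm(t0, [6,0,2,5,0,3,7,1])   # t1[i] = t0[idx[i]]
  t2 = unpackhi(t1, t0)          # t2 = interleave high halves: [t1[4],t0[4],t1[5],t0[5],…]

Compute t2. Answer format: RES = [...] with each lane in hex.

  t0: 4a b6 9b 19 81 f7 8e f5
  t1: 8e 4a 9b f7 4a 19 f5 b6
  t2: 4a 81 19 f7 f5 8e b6 f5

RES = [ 0x4a  0x81  0x19  0xf7  0xf5  0x8e  0xb6  0xf5 ]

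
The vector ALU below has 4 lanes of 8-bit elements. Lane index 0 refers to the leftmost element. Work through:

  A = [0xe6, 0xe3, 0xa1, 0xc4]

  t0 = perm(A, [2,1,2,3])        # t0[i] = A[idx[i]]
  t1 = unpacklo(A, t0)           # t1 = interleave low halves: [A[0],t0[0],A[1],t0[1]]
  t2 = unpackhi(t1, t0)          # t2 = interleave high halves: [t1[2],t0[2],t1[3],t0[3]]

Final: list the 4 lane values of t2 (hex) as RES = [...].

RES = [ 0xe3  0xa1  0xe3  0xc4 ]

  t0: a1 e3 a1 c4
  t1: e6 a1 e3 e3
  t2: e3 a1 e3 c4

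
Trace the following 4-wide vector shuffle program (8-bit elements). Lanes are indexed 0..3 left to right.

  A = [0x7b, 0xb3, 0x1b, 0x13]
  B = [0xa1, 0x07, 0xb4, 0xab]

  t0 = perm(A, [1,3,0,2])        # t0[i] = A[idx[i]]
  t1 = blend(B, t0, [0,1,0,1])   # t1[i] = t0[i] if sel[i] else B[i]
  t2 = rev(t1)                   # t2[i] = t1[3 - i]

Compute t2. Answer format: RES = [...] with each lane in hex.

RES = [ 0x1b  0xb4  0x13  0xa1 ]

→ t0 |b3|13|7b|1b|
→ t1 |a1|13|b4|1b|
→ t2 |1b|b4|13|a1|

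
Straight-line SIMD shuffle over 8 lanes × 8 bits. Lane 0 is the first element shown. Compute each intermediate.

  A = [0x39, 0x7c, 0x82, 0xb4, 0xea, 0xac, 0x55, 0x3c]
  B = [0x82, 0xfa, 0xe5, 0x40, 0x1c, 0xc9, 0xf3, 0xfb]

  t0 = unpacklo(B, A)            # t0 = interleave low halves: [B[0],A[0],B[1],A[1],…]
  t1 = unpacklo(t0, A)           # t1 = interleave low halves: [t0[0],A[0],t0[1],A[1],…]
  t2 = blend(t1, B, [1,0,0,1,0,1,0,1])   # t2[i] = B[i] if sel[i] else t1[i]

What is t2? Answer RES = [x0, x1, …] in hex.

→ t0 |82|39|fa|7c|e5|82|40|b4|
→ t1 |82|39|39|7c|fa|82|7c|b4|
→ t2 |82|39|39|40|fa|c9|7c|fb|

RES = [ 0x82  0x39  0x39  0x40  0xfa  0xc9  0x7c  0xfb ]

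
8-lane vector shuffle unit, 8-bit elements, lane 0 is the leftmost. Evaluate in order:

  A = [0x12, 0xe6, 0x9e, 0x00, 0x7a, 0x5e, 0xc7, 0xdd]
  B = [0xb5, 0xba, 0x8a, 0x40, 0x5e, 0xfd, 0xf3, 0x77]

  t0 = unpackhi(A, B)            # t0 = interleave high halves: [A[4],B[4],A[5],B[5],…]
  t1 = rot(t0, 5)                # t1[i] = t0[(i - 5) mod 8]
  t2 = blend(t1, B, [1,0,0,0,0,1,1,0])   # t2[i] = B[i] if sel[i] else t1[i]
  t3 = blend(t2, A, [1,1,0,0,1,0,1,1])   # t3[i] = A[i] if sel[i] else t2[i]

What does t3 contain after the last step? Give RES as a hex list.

RES = [0x12, 0xe6, 0xf3, 0xdd, 0x7a, 0xfd, 0xc7, 0xdd]

→ t0 |7a|5e|5e|fd|c7|f3|dd|77|
→ t1 |fd|c7|f3|dd|77|7a|5e|5e|
→ t2 |b5|c7|f3|dd|77|fd|f3|5e|
→ t3 |12|e6|f3|dd|7a|fd|c7|dd|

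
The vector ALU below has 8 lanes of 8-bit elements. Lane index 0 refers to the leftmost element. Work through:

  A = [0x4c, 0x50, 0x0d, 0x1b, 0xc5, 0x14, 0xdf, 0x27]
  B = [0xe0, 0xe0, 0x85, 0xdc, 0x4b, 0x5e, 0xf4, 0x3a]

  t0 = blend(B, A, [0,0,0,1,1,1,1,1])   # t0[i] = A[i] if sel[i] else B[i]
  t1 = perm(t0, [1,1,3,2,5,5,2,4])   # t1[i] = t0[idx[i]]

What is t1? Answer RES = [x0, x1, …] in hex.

RES = [0xe0, 0xe0, 0x1b, 0x85, 0x14, 0x14, 0x85, 0xc5]

t0 = [0xe0, 0xe0, 0x85, 0x1b, 0xc5, 0x14, 0xdf, 0x27]
t1 = [0xe0, 0xe0, 0x1b, 0x85, 0x14, 0x14, 0x85, 0xc5]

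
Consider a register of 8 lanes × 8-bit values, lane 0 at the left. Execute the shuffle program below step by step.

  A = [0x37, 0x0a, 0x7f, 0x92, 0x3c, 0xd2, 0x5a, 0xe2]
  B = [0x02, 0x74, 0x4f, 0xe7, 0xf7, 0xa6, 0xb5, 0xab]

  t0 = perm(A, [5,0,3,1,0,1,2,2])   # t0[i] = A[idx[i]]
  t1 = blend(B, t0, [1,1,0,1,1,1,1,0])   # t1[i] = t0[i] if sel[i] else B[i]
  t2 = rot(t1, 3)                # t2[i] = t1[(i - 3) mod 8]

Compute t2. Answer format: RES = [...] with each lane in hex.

→ t0 |d2|37|92|0a|37|0a|7f|7f|
→ t1 |d2|37|4f|0a|37|0a|7f|ab|
→ t2 |0a|7f|ab|d2|37|4f|0a|37|

RES = [ 0x0a  0x7f  0xab  0xd2  0x37  0x4f  0x0a  0x37 ]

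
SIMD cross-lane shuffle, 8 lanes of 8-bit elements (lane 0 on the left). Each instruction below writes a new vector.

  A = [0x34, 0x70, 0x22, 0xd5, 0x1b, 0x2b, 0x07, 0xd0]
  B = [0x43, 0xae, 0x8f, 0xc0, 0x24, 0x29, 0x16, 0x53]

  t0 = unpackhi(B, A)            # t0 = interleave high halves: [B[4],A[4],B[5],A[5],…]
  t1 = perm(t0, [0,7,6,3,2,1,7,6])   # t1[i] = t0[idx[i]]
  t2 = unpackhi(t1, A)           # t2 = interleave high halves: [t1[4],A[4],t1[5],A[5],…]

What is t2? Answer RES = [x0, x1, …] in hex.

t0 = [0x24, 0x1b, 0x29, 0x2b, 0x16, 0x07, 0x53, 0xd0]
t1 = [0x24, 0xd0, 0x53, 0x2b, 0x29, 0x1b, 0xd0, 0x53]
t2 = [0x29, 0x1b, 0x1b, 0x2b, 0xd0, 0x07, 0x53, 0xd0]

RES = [ 0x29  0x1b  0x1b  0x2b  0xd0  0x07  0x53  0xd0 ]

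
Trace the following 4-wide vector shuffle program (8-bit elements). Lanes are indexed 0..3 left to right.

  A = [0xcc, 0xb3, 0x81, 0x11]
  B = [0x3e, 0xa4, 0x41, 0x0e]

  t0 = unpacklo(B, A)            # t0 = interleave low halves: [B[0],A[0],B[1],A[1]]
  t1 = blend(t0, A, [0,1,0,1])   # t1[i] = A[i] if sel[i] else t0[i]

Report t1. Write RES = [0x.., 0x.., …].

t0 = [0x3e, 0xcc, 0xa4, 0xb3]
t1 = [0x3e, 0xb3, 0xa4, 0x11]

RES = [ 0x3e  0xb3  0xa4  0x11 ]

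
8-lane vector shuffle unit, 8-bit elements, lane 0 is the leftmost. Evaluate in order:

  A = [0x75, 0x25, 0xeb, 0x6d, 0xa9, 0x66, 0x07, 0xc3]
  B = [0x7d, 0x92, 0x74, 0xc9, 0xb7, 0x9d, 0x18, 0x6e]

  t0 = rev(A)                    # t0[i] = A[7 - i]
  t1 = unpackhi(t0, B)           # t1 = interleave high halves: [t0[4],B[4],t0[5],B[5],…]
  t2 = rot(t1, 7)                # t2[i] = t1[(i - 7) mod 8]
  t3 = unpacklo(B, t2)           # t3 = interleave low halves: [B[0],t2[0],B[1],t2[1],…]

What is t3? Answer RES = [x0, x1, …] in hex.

  t0: c3 07 66 a9 6d eb 25 75
  t1: 6d b7 eb 9d 25 18 75 6e
  t2: b7 eb 9d 25 18 75 6e 6d
  t3: 7d b7 92 eb 74 9d c9 25

RES = [ 0x7d  0xb7  0x92  0xeb  0x74  0x9d  0xc9  0x25 ]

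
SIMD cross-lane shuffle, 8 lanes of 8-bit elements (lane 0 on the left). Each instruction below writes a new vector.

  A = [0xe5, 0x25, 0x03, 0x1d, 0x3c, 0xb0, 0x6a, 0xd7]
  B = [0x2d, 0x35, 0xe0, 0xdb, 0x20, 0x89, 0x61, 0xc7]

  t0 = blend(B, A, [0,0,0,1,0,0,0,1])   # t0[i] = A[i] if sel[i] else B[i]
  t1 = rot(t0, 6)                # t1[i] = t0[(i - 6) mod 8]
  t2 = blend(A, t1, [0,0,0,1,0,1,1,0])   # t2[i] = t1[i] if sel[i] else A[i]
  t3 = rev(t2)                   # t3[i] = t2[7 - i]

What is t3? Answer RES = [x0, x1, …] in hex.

→ t0 |2d|35|e0|1d|20|89|61|d7|
→ t1 |e0|1d|20|89|61|d7|2d|35|
→ t2 |e5|25|03|89|3c|d7|2d|d7|
→ t3 |d7|2d|d7|3c|89|03|25|e5|

RES = [ 0xd7  0x2d  0xd7  0x3c  0x89  0x03  0x25  0xe5 ]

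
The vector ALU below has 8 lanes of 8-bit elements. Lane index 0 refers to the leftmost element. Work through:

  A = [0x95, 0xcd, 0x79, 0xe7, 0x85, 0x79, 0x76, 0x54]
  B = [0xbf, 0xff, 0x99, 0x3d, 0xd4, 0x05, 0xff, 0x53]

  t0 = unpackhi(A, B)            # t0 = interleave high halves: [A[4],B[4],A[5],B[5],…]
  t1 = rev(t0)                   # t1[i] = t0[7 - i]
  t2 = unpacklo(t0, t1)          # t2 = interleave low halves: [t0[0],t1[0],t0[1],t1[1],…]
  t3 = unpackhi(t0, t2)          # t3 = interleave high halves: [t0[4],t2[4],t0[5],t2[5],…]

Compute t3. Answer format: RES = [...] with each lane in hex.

  t0: 85 d4 79 05 76 ff 54 53
  t1: 53 54 ff 76 05 79 d4 85
  t2: 85 53 d4 54 79 ff 05 76
  t3: 76 79 ff ff 54 05 53 76

RES = [0x76, 0x79, 0xff, 0xff, 0x54, 0x05, 0x53, 0x76]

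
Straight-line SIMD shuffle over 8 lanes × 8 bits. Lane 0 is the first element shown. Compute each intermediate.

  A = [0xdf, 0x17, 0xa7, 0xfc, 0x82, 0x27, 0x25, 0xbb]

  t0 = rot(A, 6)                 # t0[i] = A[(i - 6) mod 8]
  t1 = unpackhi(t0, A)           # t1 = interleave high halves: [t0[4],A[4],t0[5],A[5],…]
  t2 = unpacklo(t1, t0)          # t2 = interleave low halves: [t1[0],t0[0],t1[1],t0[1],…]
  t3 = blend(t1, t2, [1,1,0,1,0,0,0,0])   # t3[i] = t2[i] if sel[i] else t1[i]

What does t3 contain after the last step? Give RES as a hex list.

RES = [0x25, 0xa7, 0xbb, 0xfc, 0xdf, 0x25, 0x17, 0xbb]

→ t0 |a7|fc|82|27|25|bb|df|17|
→ t1 |25|82|bb|27|df|25|17|bb|
→ t2 |25|a7|82|fc|bb|82|27|27|
→ t3 |25|a7|bb|fc|df|25|17|bb|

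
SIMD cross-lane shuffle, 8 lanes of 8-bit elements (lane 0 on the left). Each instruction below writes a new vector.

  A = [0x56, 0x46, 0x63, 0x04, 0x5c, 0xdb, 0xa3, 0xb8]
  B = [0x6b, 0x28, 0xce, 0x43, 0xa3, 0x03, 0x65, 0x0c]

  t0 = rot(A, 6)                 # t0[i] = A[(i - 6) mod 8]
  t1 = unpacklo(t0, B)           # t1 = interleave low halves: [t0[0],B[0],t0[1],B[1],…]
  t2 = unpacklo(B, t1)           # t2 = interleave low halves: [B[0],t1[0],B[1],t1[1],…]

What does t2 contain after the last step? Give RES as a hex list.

RES = [ 0x6b  0x63  0x28  0x6b  0xce  0x04  0x43  0x28 ]

t0 = [0x63, 0x04, 0x5c, 0xdb, 0xa3, 0xb8, 0x56, 0x46]
t1 = [0x63, 0x6b, 0x04, 0x28, 0x5c, 0xce, 0xdb, 0x43]
t2 = [0x6b, 0x63, 0x28, 0x6b, 0xce, 0x04, 0x43, 0x28]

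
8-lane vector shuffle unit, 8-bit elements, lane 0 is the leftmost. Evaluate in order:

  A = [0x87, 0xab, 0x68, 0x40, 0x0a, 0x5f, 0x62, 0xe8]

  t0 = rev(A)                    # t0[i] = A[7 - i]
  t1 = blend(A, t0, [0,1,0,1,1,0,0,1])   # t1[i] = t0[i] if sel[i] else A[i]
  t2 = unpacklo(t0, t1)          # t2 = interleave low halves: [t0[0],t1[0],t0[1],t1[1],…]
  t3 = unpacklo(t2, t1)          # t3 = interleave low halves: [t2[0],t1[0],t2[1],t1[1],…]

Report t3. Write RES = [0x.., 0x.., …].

t0 = [0xe8, 0x62, 0x5f, 0x0a, 0x40, 0x68, 0xab, 0x87]
t1 = [0x87, 0x62, 0x68, 0x0a, 0x40, 0x5f, 0x62, 0x87]
t2 = [0xe8, 0x87, 0x62, 0x62, 0x5f, 0x68, 0x0a, 0x0a]
t3 = [0xe8, 0x87, 0x87, 0x62, 0x62, 0x68, 0x62, 0x0a]

RES = [ 0xe8  0x87  0x87  0x62  0x62  0x68  0x62  0x0a ]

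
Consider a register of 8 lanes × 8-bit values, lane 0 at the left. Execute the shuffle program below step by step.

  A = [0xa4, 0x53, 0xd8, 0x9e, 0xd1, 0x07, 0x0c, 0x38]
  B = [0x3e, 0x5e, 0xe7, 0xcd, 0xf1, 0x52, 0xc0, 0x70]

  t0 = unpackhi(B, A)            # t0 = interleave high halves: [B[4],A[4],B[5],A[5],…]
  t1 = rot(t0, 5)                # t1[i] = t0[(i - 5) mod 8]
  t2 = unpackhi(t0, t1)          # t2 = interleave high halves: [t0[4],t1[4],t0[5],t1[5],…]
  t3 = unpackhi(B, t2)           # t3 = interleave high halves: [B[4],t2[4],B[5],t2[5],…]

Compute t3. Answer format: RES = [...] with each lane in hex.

  t0: f1 d1 52 07 c0 0c 70 38
  t1: 07 c0 0c 70 38 f1 d1 52
  t2: c0 38 0c f1 70 d1 38 52
  t3: f1 70 52 d1 c0 38 70 52

RES = [ 0xf1  0x70  0x52  0xd1  0xc0  0x38  0x70  0x52 ]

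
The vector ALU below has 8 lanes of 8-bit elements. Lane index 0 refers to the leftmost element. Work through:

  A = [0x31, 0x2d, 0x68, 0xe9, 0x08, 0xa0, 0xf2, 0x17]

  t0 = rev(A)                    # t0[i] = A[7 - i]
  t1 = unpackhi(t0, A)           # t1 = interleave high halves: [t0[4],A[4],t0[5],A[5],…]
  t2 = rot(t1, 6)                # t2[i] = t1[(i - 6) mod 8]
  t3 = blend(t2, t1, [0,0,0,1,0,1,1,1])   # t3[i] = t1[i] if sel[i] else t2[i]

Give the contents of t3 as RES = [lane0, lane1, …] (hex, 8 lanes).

t0 = [0x17, 0xf2, 0xa0, 0x08, 0xe9, 0x68, 0x2d, 0x31]
t1 = [0xe9, 0x08, 0x68, 0xa0, 0x2d, 0xf2, 0x31, 0x17]
t2 = [0x68, 0xa0, 0x2d, 0xf2, 0x31, 0x17, 0xe9, 0x08]
t3 = [0x68, 0xa0, 0x2d, 0xa0, 0x31, 0xf2, 0x31, 0x17]

RES = [ 0x68  0xa0  0x2d  0xa0  0x31  0xf2  0x31  0x17 ]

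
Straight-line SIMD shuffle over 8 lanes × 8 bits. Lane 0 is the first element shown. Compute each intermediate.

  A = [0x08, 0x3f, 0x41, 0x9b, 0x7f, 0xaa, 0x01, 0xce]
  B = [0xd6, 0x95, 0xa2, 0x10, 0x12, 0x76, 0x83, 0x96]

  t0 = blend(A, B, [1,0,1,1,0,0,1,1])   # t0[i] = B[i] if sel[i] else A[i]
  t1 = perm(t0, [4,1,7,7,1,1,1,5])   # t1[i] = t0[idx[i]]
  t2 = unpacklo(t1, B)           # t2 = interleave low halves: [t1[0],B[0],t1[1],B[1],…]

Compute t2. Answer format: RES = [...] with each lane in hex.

  t0: d6 3f a2 10 7f aa 83 96
  t1: 7f 3f 96 96 3f 3f 3f aa
  t2: 7f d6 3f 95 96 a2 96 10

RES = [ 0x7f  0xd6  0x3f  0x95  0x96  0xa2  0x96  0x10 ]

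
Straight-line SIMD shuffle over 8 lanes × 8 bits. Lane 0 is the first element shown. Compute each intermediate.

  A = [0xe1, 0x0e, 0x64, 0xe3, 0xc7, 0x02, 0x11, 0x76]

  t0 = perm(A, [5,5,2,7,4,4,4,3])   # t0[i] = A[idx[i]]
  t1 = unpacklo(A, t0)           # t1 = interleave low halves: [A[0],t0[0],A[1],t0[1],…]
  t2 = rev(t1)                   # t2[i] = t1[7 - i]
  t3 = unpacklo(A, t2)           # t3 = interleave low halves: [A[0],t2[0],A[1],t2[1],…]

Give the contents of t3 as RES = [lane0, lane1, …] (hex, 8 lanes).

  t0: 02 02 64 76 c7 c7 c7 e3
  t1: e1 02 0e 02 64 64 e3 76
  t2: 76 e3 64 64 02 0e 02 e1
  t3: e1 76 0e e3 64 64 e3 64

RES = [0xe1, 0x76, 0x0e, 0xe3, 0x64, 0x64, 0xe3, 0x64]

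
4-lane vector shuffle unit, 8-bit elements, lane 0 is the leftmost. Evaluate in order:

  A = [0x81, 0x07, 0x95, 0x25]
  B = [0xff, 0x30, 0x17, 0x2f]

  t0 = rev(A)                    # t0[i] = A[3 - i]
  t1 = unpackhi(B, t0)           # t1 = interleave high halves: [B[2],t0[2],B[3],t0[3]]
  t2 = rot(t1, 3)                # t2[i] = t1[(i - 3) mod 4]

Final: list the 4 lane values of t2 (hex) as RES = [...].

RES = [ 0x07  0x2f  0x81  0x17 ]

t0 = [0x25, 0x95, 0x07, 0x81]
t1 = [0x17, 0x07, 0x2f, 0x81]
t2 = [0x07, 0x2f, 0x81, 0x17]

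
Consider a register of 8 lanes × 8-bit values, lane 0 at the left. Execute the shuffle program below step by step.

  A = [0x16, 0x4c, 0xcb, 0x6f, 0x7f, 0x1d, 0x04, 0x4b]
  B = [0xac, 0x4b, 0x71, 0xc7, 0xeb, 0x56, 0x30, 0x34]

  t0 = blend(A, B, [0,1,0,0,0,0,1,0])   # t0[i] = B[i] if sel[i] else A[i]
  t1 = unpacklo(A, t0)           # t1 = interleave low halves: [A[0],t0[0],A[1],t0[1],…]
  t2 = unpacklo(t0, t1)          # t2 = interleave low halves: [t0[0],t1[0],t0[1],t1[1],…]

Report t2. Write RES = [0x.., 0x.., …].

→ t0 |16|4b|cb|6f|7f|1d|30|4b|
→ t1 |16|16|4c|4b|cb|cb|6f|6f|
→ t2 |16|16|4b|16|cb|4c|6f|4b|

RES = [ 0x16  0x16  0x4b  0x16  0xcb  0x4c  0x6f  0x4b ]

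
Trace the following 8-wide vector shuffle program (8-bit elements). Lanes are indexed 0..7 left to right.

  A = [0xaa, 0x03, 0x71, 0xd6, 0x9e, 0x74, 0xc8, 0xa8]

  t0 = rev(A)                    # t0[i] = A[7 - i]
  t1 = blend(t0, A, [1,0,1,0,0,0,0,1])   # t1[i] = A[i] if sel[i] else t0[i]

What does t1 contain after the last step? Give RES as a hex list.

RES = [0xaa, 0xc8, 0x71, 0x9e, 0xd6, 0x71, 0x03, 0xa8]

t0 = [0xa8, 0xc8, 0x74, 0x9e, 0xd6, 0x71, 0x03, 0xaa]
t1 = [0xaa, 0xc8, 0x71, 0x9e, 0xd6, 0x71, 0x03, 0xa8]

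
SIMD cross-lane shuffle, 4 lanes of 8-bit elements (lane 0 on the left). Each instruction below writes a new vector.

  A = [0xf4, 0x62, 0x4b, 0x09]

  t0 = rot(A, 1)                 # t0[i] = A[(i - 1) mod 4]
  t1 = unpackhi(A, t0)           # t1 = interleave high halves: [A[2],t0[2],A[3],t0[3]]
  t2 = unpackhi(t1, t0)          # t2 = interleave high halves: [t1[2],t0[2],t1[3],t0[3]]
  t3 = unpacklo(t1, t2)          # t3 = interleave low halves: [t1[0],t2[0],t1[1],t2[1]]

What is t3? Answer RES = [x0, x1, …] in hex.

t0 = [0x09, 0xf4, 0x62, 0x4b]
t1 = [0x4b, 0x62, 0x09, 0x4b]
t2 = [0x09, 0x62, 0x4b, 0x4b]
t3 = [0x4b, 0x09, 0x62, 0x62]

RES = [0x4b, 0x09, 0x62, 0x62]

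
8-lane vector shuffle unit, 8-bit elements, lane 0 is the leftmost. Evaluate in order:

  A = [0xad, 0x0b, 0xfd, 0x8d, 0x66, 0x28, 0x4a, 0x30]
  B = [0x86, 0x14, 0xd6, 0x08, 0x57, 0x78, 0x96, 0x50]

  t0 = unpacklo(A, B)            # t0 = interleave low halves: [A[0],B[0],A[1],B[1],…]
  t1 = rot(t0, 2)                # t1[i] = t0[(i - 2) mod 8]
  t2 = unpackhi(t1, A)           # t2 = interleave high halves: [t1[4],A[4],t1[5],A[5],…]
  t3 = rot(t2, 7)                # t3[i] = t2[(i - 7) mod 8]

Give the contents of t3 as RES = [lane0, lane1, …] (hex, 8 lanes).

RES = [0x66, 0x14, 0x28, 0xfd, 0x4a, 0xd6, 0x30, 0x0b]

→ t0 |ad|86|0b|14|fd|d6|8d|08|
→ t1 |8d|08|ad|86|0b|14|fd|d6|
→ t2 |0b|66|14|28|fd|4a|d6|30|
→ t3 |66|14|28|fd|4a|d6|30|0b|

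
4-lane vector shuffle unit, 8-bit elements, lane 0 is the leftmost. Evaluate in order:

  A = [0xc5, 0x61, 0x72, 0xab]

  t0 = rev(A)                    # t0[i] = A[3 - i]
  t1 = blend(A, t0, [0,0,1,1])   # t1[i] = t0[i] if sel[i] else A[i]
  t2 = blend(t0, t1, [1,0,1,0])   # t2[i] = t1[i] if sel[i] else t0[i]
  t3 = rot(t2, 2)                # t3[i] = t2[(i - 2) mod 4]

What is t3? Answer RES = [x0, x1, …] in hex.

  t0: ab 72 61 c5
  t1: c5 61 61 c5
  t2: c5 72 61 c5
  t3: 61 c5 c5 72

RES = [ 0x61  0xc5  0xc5  0x72 ]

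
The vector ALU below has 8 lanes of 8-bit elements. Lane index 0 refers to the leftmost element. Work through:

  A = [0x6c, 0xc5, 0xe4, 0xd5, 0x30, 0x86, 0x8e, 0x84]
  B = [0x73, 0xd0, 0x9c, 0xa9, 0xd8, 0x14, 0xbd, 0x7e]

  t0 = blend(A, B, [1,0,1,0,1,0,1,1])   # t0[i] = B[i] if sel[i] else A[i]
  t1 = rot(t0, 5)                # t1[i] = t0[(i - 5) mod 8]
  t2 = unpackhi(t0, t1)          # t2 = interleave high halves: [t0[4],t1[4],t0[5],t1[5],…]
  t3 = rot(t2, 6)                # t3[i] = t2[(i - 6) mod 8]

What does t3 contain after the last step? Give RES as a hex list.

  t0: 73 c5 9c d5 d8 86 bd 7e
  t1: d5 d8 86 bd 7e 73 c5 9c
  t2: d8 7e 86 73 bd c5 7e 9c
  t3: 86 73 bd c5 7e 9c d8 7e

RES = [ 0x86  0x73  0xbd  0xc5  0x7e  0x9c  0xd8  0x7e ]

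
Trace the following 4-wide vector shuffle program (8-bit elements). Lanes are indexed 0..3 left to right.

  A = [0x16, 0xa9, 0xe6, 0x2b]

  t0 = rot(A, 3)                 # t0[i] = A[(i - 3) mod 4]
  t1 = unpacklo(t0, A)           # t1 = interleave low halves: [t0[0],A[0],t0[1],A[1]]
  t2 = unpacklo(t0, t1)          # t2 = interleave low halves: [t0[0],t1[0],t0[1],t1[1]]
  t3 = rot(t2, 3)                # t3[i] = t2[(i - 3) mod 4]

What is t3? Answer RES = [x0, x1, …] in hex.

t0 = [0xa9, 0xe6, 0x2b, 0x16]
t1 = [0xa9, 0x16, 0xe6, 0xa9]
t2 = [0xa9, 0xa9, 0xe6, 0x16]
t3 = [0xa9, 0xe6, 0x16, 0xa9]

RES = [ 0xa9  0xe6  0x16  0xa9 ]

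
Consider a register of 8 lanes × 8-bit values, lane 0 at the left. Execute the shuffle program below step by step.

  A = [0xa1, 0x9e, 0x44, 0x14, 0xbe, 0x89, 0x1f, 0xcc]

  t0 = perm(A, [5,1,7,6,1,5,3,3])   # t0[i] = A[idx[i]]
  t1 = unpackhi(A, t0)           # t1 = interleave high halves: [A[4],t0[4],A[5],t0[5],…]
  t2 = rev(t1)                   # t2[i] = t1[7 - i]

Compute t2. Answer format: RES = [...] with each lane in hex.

  t0: 89 9e cc 1f 9e 89 14 14
  t1: be 9e 89 89 1f 14 cc 14
  t2: 14 cc 14 1f 89 89 9e be

RES = [ 0x14  0xcc  0x14  0x1f  0x89  0x89  0x9e  0xbe ]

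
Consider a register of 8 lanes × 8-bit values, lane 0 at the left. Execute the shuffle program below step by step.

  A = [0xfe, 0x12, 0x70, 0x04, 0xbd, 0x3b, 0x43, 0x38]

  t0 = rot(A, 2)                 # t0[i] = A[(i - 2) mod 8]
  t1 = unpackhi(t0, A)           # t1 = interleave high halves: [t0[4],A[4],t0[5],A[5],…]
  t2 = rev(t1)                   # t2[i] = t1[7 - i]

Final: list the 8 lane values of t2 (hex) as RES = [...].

  t0: 43 38 fe 12 70 04 bd 3b
  t1: 70 bd 04 3b bd 43 3b 38
  t2: 38 3b 43 bd 3b 04 bd 70

RES = [ 0x38  0x3b  0x43  0xbd  0x3b  0x04  0xbd  0x70 ]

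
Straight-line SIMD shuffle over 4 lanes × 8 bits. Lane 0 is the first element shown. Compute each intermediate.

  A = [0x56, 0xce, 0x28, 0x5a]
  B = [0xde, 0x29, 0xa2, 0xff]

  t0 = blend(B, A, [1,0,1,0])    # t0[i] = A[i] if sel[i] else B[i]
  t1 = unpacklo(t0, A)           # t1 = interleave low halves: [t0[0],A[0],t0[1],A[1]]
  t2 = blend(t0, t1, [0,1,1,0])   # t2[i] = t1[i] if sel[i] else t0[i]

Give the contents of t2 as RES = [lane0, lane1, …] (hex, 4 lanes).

t0 = [0x56, 0x29, 0x28, 0xff]
t1 = [0x56, 0x56, 0x29, 0xce]
t2 = [0x56, 0x56, 0x29, 0xff]

RES = [0x56, 0x56, 0x29, 0xff]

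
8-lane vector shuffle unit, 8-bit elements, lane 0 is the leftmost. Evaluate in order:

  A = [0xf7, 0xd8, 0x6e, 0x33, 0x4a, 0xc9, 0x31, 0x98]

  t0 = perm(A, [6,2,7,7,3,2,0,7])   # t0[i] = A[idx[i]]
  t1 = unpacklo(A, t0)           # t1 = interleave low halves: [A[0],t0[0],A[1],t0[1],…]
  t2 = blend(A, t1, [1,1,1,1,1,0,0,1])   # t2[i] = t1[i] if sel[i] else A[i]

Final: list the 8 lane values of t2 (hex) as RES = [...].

  t0: 31 6e 98 98 33 6e f7 98
  t1: f7 31 d8 6e 6e 98 33 98
  t2: f7 31 d8 6e 6e c9 31 98

RES = [ 0xf7  0x31  0xd8  0x6e  0x6e  0xc9  0x31  0x98 ]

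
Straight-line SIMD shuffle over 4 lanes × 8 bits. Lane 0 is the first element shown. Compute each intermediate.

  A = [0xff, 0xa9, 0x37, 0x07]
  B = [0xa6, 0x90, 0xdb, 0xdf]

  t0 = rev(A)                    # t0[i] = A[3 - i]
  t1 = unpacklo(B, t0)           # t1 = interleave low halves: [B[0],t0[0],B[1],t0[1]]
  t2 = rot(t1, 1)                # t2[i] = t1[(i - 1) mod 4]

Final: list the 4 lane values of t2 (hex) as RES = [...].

t0 = [0x07, 0x37, 0xa9, 0xff]
t1 = [0xa6, 0x07, 0x90, 0x37]
t2 = [0x37, 0xa6, 0x07, 0x90]

RES = [0x37, 0xa6, 0x07, 0x90]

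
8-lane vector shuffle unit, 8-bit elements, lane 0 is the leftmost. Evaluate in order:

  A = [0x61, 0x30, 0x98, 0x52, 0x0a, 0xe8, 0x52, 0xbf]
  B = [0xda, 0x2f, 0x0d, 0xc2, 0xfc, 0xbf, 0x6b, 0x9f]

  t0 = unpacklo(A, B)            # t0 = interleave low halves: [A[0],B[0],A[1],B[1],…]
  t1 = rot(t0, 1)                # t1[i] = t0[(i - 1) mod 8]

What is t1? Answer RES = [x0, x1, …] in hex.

→ t0 |61|da|30|2f|98|0d|52|c2|
→ t1 |c2|61|da|30|2f|98|0d|52|

RES = [ 0xc2  0x61  0xda  0x30  0x2f  0x98  0x0d  0x52 ]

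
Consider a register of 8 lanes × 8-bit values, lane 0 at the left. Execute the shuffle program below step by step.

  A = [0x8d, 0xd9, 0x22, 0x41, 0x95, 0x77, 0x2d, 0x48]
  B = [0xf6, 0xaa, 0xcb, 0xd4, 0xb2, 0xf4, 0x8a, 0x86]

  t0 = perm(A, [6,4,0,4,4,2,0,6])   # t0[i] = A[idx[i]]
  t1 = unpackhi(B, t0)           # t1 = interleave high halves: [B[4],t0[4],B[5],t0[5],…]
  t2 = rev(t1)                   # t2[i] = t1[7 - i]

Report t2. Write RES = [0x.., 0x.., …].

RES = [0x2d, 0x86, 0x8d, 0x8a, 0x22, 0xf4, 0x95, 0xb2]

t0 = [0x2d, 0x95, 0x8d, 0x95, 0x95, 0x22, 0x8d, 0x2d]
t1 = [0xb2, 0x95, 0xf4, 0x22, 0x8a, 0x8d, 0x86, 0x2d]
t2 = [0x2d, 0x86, 0x8d, 0x8a, 0x22, 0xf4, 0x95, 0xb2]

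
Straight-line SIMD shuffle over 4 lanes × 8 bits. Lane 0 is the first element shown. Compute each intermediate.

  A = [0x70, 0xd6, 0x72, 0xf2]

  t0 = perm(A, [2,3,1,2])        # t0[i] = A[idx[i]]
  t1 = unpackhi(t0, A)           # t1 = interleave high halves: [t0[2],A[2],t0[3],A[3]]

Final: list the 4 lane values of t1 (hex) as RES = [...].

RES = [ 0xd6  0x72  0x72  0xf2 ]

  t0: 72 f2 d6 72
  t1: d6 72 72 f2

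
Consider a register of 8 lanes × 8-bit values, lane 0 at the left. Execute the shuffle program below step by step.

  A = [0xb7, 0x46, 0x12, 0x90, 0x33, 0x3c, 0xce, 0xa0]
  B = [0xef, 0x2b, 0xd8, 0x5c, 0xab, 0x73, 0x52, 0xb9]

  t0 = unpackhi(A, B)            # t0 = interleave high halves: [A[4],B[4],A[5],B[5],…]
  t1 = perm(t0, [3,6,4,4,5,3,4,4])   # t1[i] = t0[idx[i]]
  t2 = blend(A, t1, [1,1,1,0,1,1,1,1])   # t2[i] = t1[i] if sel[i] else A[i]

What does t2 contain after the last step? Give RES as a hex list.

  t0: 33 ab 3c 73 ce 52 a0 b9
  t1: 73 a0 ce ce 52 73 ce ce
  t2: 73 a0 ce 90 52 73 ce ce

RES = [0x73, 0xa0, 0xce, 0x90, 0x52, 0x73, 0xce, 0xce]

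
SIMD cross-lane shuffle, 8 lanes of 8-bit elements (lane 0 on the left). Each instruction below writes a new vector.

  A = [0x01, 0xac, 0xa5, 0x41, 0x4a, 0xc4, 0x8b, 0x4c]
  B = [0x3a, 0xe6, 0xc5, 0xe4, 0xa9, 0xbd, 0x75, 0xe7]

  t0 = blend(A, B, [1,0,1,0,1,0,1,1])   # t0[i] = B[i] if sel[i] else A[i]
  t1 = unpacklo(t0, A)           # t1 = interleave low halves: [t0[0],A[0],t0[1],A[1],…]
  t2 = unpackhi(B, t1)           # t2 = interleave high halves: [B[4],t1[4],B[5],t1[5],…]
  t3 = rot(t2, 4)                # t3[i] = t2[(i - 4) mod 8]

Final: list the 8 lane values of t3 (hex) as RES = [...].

  t0: 3a ac c5 41 a9 c4 75 e7
  t1: 3a 01 ac ac c5 a5 41 41
  t2: a9 c5 bd a5 75 41 e7 41
  t3: 75 41 e7 41 a9 c5 bd a5

RES = [0x75, 0x41, 0xe7, 0x41, 0xa9, 0xc5, 0xbd, 0xa5]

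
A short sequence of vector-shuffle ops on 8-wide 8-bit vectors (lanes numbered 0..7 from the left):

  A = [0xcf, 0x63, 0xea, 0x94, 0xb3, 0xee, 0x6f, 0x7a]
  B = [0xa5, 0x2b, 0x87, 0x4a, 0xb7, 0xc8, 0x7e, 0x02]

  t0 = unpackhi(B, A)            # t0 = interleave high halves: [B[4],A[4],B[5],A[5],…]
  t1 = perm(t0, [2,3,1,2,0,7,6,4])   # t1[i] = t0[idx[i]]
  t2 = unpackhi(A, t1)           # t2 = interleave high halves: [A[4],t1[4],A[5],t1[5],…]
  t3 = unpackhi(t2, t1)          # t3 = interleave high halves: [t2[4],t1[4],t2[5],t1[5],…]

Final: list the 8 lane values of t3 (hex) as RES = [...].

t0 = [0xb7, 0xb3, 0xc8, 0xee, 0x7e, 0x6f, 0x02, 0x7a]
t1 = [0xc8, 0xee, 0xb3, 0xc8, 0xb7, 0x7a, 0x02, 0x7e]
t2 = [0xb3, 0xb7, 0xee, 0x7a, 0x6f, 0x02, 0x7a, 0x7e]
t3 = [0x6f, 0xb7, 0x02, 0x7a, 0x7a, 0x02, 0x7e, 0x7e]

RES = [0x6f, 0xb7, 0x02, 0x7a, 0x7a, 0x02, 0x7e, 0x7e]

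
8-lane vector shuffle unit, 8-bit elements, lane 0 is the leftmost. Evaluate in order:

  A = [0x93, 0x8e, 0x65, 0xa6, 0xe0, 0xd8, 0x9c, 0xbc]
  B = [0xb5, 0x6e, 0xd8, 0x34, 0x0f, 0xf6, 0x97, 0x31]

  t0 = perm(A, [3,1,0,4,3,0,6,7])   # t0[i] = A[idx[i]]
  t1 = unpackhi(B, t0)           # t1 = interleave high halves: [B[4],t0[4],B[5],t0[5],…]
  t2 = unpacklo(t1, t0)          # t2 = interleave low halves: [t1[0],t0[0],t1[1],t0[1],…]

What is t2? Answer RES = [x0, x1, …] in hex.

→ t0 |a6|8e|93|e0|a6|93|9c|bc|
→ t1 |0f|a6|f6|93|97|9c|31|bc|
→ t2 |0f|a6|a6|8e|f6|93|93|e0|

RES = [0x0f, 0xa6, 0xa6, 0x8e, 0xf6, 0x93, 0x93, 0xe0]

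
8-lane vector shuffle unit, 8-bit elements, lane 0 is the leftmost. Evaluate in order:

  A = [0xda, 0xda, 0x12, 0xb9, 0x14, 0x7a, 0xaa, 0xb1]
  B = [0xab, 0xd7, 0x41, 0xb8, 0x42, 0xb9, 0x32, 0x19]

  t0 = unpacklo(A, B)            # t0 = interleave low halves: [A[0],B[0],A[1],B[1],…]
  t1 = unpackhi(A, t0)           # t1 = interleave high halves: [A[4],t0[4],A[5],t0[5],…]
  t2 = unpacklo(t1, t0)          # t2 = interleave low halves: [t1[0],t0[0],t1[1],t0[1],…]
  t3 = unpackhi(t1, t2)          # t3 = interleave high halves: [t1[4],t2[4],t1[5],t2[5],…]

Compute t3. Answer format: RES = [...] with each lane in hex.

RES = [ 0xaa  0x7a  0xb9  0xda  0xb1  0x41  0xb8  0xd7 ]

→ t0 |da|ab|da|d7|12|41|b9|b8|
→ t1 |14|12|7a|41|aa|b9|b1|b8|
→ t2 |14|da|12|ab|7a|da|41|d7|
→ t3 |aa|7a|b9|da|b1|41|b8|d7|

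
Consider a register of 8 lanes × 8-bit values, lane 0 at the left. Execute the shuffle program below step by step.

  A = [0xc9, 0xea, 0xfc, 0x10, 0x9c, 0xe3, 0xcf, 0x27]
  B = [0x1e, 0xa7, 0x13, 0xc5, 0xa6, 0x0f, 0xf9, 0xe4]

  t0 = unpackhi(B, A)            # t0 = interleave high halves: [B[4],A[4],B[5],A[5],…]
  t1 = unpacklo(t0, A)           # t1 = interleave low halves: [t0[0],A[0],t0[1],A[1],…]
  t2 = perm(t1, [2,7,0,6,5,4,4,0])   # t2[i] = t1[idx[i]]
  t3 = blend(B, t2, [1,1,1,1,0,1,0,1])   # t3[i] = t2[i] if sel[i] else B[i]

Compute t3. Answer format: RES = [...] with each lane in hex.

  t0: a6 9c 0f e3 f9 cf e4 27
  t1: a6 c9 9c ea 0f fc e3 10
  t2: 9c 10 a6 e3 fc 0f 0f a6
  t3: 9c 10 a6 e3 a6 0f f9 a6

RES = [ 0x9c  0x10  0xa6  0xe3  0xa6  0x0f  0xf9  0xa6 ]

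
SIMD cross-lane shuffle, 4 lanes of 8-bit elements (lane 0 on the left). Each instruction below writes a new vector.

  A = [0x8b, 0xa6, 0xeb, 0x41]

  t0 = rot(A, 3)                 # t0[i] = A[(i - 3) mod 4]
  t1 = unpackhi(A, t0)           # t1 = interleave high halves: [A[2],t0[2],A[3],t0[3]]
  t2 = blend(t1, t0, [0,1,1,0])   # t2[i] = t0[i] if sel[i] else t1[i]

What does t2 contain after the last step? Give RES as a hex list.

t0 = [0xa6, 0xeb, 0x41, 0x8b]
t1 = [0xeb, 0x41, 0x41, 0x8b]
t2 = [0xeb, 0xeb, 0x41, 0x8b]

RES = [0xeb, 0xeb, 0x41, 0x8b]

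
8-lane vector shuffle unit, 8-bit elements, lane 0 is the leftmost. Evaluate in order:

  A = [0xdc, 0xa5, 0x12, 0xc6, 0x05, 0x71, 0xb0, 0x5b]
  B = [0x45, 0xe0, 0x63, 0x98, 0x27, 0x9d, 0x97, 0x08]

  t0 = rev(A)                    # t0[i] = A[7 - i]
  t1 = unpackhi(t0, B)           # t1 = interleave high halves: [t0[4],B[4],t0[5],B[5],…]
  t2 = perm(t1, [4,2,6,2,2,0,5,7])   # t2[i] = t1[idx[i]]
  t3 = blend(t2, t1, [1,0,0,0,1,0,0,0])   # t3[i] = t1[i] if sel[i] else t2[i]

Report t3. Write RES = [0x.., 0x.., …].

  t0: 5b b0 71 05 c6 12 a5 dc
  t1: c6 27 12 9d a5 97 dc 08
  t2: a5 12 dc 12 12 c6 97 08
  t3: c6 12 dc 12 a5 c6 97 08

RES = [0xc6, 0x12, 0xdc, 0x12, 0xa5, 0xc6, 0x97, 0x08]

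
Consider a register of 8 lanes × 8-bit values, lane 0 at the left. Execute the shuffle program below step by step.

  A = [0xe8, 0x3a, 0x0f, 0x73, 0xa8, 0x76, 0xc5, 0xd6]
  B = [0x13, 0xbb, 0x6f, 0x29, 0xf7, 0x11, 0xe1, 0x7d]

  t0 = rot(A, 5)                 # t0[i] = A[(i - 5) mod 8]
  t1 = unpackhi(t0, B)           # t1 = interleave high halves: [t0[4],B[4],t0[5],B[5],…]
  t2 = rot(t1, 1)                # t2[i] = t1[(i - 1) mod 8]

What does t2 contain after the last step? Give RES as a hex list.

t0 = [0x73, 0xa8, 0x76, 0xc5, 0xd6, 0xe8, 0x3a, 0x0f]
t1 = [0xd6, 0xf7, 0xe8, 0x11, 0x3a, 0xe1, 0x0f, 0x7d]
t2 = [0x7d, 0xd6, 0xf7, 0xe8, 0x11, 0x3a, 0xe1, 0x0f]

RES = [ 0x7d  0xd6  0xf7  0xe8  0x11  0x3a  0xe1  0x0f ]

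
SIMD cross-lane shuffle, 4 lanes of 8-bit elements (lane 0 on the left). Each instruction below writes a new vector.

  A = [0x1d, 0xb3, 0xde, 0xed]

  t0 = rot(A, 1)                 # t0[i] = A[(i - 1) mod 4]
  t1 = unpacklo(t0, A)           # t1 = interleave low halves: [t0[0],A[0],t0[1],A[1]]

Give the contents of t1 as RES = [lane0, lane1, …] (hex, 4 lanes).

RES = [ 0xed  0x1d  0x1d  0xb3 ]

t0 = [0xed, 0x1d, 0xb3, 0xde]
t1 = [0xed, 0x1d, 0x1d, 0xb3]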